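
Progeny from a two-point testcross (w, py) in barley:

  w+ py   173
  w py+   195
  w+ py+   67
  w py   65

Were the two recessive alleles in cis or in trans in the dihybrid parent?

trans

The two most frequent classes are w+ py (173) and w py+ (195); these are the parental (non-recombinant) types.
So the F1 carried w+ py on one chromosome and w py+ on the other — the recessive alleles are on opposite chromosomes (trans / repulsion).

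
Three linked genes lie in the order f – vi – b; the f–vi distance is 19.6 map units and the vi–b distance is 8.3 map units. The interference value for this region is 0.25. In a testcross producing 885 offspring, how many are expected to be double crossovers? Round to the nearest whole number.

Map distances give recombination frequencies of 0.196 and 0.083 for the two intervals.
With interference 0.25 (so coincidence = 0.75), expected double-crossover frequency = 0.196 × 0.083 × 0.75 = 0.01220.
Expected number = 0.01220 × 885 = 10.80 ≈ 11.

11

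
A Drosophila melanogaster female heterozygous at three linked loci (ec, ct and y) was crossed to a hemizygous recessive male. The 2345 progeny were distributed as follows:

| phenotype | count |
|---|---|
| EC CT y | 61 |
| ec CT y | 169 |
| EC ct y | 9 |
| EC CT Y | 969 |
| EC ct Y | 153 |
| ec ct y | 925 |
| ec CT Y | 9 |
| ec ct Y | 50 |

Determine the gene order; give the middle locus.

ec

The two most frequent reciprocal classes, ec ct y and EC CT Y, are the parental types, so the F1 was ec ct y / EC CT Y.
The two rarest classes, EC ct y and ec CT Y, are the double crossovers. Comparing them with the parentals, only the ec allele has switched, so ec is the middle locus and the order is y – ec – ct.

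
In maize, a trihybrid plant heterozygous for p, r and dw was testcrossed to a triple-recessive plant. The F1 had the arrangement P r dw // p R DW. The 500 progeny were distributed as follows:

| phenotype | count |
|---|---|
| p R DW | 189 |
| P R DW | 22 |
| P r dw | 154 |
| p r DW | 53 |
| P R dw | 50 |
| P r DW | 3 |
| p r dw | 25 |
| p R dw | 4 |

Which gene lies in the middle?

The two rarest classes, P r DW and p R dw, are the double crossovers. Comparing them with the parentals, only the dw allele has switched, so dw is the middle locus and the order is r – dw – p.

dw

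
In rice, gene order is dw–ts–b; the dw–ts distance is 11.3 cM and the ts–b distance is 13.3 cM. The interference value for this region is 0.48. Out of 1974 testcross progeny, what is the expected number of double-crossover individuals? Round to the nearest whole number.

15

Map distances give recombination frequencies of 0.113 and 0.133 for the two intervals.
With interference 0.48 (so coincidence = 0.52), expected double-crossover frequency = 0.113 × 0.133 × 0.52 = 0.00782.
Expected number = 0.00782 × 1974 = 15.43 ≈ 15.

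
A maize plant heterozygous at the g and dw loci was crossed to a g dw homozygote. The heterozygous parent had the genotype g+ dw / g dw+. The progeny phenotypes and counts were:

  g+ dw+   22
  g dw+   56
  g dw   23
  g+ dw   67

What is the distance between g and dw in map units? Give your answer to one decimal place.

The recombinant classes are g+ dw+ and g dw: 22 + 23 = 45.
Recombination frequency = 45/168 = 0.2679 ≈ 26.8%, i.e. 26.8 map units.

26.8 map units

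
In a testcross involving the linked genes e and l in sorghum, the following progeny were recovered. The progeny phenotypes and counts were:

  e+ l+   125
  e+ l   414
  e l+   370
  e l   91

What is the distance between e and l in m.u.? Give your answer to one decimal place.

21.6 m.u.

The two most frequent classes, e+ l (414) and e l+ (370), are the parental types, so the F1 was e+ l / e l+.
The recombinant classes are e+ l+ and e l: 125 + 91 = 216.
Recombination frequency = 216/1000 = 0.2160 ≈ 21.6%, i.e. 21.6 m.u.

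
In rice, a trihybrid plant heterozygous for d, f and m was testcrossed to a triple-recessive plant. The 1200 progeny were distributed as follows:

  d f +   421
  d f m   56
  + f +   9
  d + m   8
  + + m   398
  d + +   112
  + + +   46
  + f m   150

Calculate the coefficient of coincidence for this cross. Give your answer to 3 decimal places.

The two most frequent reciprocal classes, + + m and d f +, are the parental types, so the F1 was + + m / d f +.
The two rarest classes, d + m and + f +, are the double crossovers. Comparing them with the parentals, only the d allele has switched, so d is the middle locus and the order is m – d – f.
m–d: (102 + 17)/1200 = 0.0992; d–f: (262 + 17)/1200 = 0.2325.
Expected DCO frequency = 0.0992 × 0.2325 ≈ 0.02306; observed = 17/1200 ≈ 0.01417.
Coefficient of coincidence = 0.01417/0.02306 ≈ 0.614.

0.614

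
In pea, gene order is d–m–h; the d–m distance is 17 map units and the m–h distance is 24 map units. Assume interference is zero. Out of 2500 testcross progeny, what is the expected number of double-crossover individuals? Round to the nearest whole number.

102

Map distances give recombination frequencies of 0.170 and 0.240 for the two intervals.
With no interference, expected double-crossover frequency = 0.170 × 0.240 = 0.04080.
Expected number = 0.04080 × 2500 = 102.00 ≈ 102.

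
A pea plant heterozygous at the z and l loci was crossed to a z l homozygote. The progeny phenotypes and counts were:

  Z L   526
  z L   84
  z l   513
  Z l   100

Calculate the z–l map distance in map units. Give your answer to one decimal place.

15.0 map units

The two most frequent classes, Z L (526) and z l (513), are the parental types, so the F1 was Z L / z l.
The recombinant classes are Z l and z L: 100 + 84 = 184.
Recombination frequency = 184/1223 = 0.1504 ≈ 15.0%, i.e. 15.0 map units.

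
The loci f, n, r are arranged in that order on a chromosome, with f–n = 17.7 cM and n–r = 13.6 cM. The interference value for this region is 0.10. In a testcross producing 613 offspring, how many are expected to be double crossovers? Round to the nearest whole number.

Map distances give recombination frequencies of 0.177 and 0.136 for the two intervals.
With interference 0.10 (so coincidence = 0.90), expected double-crossover frequency = 0.177 × 0.136 × 0.90 = 0.02166.
Expected number = 0.02166 × 613 = 13.28 ≈ 13.

13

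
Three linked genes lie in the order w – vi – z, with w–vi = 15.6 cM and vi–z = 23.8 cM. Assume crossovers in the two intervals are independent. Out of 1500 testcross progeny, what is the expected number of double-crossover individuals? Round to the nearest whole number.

Map distances give recombination frequencies of 0.156 and 0.238 for the two intervals.
With no interference, expected double-crossover frequency = 0.156 × 0.238 = 0.03713.
Expected number = 0.03713 × 1500 = 55.69 ≈ 56.

56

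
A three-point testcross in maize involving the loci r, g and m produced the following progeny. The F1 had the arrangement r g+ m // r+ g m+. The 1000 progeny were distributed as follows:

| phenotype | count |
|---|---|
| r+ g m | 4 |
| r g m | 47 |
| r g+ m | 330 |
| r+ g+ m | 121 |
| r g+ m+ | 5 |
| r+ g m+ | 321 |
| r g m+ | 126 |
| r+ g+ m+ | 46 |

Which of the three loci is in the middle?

m

The two rarest classes, r g+ m+ and r+ g m, are the double crossovers. Comparing them with the parentals, only the m allele has switched, so m is the middle locus and the order is g – m – r.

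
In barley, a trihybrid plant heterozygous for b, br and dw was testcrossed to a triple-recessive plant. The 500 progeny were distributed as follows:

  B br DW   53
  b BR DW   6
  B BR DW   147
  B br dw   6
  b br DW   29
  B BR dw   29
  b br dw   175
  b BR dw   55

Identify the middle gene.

The two most frequent reciprocal classes, b br dw and B BR DW, are the parental types, so the F1 was b br dw / B BR DW.
The two rarest classes, B br dw and b BR DW, are the double crossovers. Comparing them with the parentals, only the b allele has switched, so b is the middle locus and the order is br – b – dw.

b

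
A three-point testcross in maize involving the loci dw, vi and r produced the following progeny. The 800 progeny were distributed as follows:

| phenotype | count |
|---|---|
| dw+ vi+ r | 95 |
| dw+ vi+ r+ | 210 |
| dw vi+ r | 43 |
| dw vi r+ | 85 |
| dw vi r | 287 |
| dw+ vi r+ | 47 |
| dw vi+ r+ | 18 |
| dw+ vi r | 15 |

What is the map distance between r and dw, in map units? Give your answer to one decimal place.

26.6 map units

The two most frequent reciprocal classes, dw vi r and dw+ vi+ r+, are the parental types, so the F1 was dw vi r / dw+ vi+ r+.
The two rarest classes, dw+ vi r and dw vi+ r+, are the double crossovers. Comparing them with the parentals, only the dw allele has switched, so dw is the middle locus and the order is vi – dw – r.
Crossovers in the dw–r interval produce the single-crossover classes dw vi r+ and dw+ vi+ r (85 + 95 = 180) plus the double crossovers (33).
RF(dw–r) = (180 + 33) / 800 = 213/800 = 0.2662 → 26.6 map units.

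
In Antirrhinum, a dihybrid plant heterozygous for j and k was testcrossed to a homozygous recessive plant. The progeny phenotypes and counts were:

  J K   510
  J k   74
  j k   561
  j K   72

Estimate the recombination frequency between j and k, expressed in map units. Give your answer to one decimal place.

The two most frequent classes, J K (510) and j k (561), are the parental types, so the F1 was J K / j k.
The recombinant classes are J k and j K: 74 + 72 = 146.
Recombination frequency = 146/1217 = 0.1200 ≈ 12.0%, i.e. 12.0 map units.

12.0 map units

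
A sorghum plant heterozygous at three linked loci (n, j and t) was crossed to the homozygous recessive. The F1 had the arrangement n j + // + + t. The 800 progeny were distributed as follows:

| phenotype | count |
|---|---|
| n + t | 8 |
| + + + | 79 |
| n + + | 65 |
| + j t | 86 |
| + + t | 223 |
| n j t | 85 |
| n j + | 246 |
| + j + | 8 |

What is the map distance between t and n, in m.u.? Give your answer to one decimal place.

22.5 m.u.

The two rarest classes, + j + and n + t, are the double crossovers. Comparing them with the parentals, only the n allele has switched, so n is the middle locus and the order is j – n – t.
Crossovers in the n–t interval produce the single-crossover classes n j t and + + + (85 + 79 = 164) plus the double crossovers (16).
RF(n–t) = (164 + 16) / 800 = 180/800 = 0.2250 → 22.5 m.u.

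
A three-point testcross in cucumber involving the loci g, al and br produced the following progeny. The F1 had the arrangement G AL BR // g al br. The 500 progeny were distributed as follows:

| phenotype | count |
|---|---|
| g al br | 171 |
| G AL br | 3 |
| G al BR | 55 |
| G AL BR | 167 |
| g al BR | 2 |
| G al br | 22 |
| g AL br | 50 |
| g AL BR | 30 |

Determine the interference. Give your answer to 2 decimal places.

0.60

The two rarest classes, G AL br and g al BR, are the double crossovers. Comparing them with the parentals, only the br allele has switched, so br is the middle locus and the order is g – br – al.
g–br: (52 + 5)/500 = 0.1140; br–al: (105 + 5)/500 = 0.2200.
Expected DCO frequency = 0.1140 × 0.2200 ≈ 0.02508; observed = 5/500 ≈ 0.01000.
Coefficient of coincidence = 0.01000/0.02508 ≈ 0.40; interference = 1 − 0.40 = 0.60.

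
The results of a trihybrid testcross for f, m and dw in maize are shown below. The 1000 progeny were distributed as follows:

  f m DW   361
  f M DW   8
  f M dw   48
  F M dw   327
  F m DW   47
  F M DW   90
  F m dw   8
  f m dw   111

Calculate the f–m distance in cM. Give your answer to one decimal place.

The two most frequent reciprocal classes, F M dw and f m DW, are the parental types, so the F1 was F M dw / f m DW.
The two rarest classes, F m dw and f M DW, are the double crossovers. Comparing them with the parentals, only the m allele has switched, so m is the middle locus and the order is dw – m – f.
Crossovers in the m–f interval produce the single-crossover classes f M dw and F m DW (48 + 47 = 95) plus the double crossovers (16).
RF(m–f) = (95 + 16) / 1000 = 111/1000 = 0.1110 → 11.1 cM.

11.1 cM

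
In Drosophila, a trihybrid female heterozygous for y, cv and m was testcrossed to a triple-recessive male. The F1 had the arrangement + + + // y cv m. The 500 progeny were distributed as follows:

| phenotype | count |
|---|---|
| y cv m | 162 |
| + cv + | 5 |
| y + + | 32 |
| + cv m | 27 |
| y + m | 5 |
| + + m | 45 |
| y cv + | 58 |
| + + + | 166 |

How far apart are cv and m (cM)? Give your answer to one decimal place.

22.6 cM

The two rarest classes, + cv + and y + m, are the double crossovers. Comparing them with the parentals, only the cv allele has switched, so cv is the middle locus and the order is y – cv – m.
Crossovers in the cv–m interval produce the single-crossover classes + + m and y cv + (45 + 58 = 103) plus the double crossovers (10).
RF(cv–m) = (103 + 10) / 500 = 113/500 = 0.2260 → 22.6 cM.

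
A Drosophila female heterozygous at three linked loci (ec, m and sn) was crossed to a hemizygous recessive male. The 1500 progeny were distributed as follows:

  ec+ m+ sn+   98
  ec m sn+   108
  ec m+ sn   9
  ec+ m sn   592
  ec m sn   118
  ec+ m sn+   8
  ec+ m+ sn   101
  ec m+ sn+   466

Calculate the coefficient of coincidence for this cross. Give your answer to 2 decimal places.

The two most frequent reciprocal classes, ec+ m sn and ec m+ sn+, are the parental types, so the F1 was ec+ m sn / ec m+ sn+.
The two rarest classes, ec+ m sn+ and ec m+ sn, are the double crossovers. Comparing them with the parentals, only the sn allele has switched, so sn is the middle locus and the order is m – sn – ec.
m–sn: (209 + 17)/1500 = 0.1507; sn–ec: (216 + 17)/1500 = 0.1553.
Expected DCO frequency = 0.1507 × 0.1553 ≈ 0.02340; observed = 17/1500 ≈ 0.01133.
Coefficient of coincidence = 0.01133/0.02340 ≈ 0.48.

0.48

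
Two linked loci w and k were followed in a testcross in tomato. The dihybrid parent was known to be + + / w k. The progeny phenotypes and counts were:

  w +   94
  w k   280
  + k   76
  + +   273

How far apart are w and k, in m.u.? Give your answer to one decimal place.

23.5 m.u.

The recombinant classes are + k and w +: 76 + 94 = 170.
Recombination frequency = 170/723 = 0.2351 ≈ 23.5%, i.e. 23.5 m.u.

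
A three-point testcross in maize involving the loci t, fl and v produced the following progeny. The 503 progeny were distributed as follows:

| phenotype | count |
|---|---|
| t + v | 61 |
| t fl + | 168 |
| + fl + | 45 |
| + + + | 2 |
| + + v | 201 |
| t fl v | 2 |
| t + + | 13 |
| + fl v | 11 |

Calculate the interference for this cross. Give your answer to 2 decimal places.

0.35

The two most frequent reciprocal classes, + + v and t fl +, are the parental types, so the F1 was + + v / t fl +.
The two rarest classes, + + + and t fl v, are the double crossovers. Comparing them with the parentals, only the v allele has switched, so v is the middle locus and the order is fl – v – t.
fl–v: (24 + 4)/503 = 0.0557; v–t: (106 + 4)/503 = 0.2187.
Expected DCO frequency = 0.0557 × 0.2187 ≈ 0.01218; observed = 4/503 ≈ 0.00795.
Coefficient of coincidence = 0.00795/0.01218 ≈ 0.65; interference = 1 − 0.65 = 0.35.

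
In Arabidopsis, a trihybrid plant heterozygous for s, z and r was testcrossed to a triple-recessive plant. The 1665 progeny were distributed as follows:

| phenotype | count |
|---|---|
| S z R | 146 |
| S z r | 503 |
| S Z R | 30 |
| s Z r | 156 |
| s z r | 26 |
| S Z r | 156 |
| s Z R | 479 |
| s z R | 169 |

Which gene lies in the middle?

s

The two most frequent reciprocal classes, S z r and s Z R, are the parental types, so the F1 was S z r / s Z R.
The two rarest classes, s z r and S Z R, are the double crossovers. Comparing them with the parentals, only the s allele has switched, so s is the middle locus and the order is z – s – r.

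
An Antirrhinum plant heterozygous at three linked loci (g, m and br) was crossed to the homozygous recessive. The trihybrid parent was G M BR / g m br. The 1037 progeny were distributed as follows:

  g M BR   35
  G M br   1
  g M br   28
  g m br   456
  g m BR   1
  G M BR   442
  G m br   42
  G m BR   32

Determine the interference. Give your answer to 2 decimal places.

0.58

The two rarest classes, G M br and g m BR, are the double crossovers. Comparing them with the parentals, only the br allele has switched, so br is the middle locus and the order is g – br – m.
g–br: (77 + 2)/1037 = 0.0762; br–m: (60 + 2)/1037 = 0.0598.
Expected DCO frequency = 0.0762 × 0.0598 ≈ 0.00456; observed = 2/1037 ≈ 0.00193.
Coefficient of coincidence = 0.00193/0.00456 ≈ 0.42; interference = 1 − 0.42 = 0.58.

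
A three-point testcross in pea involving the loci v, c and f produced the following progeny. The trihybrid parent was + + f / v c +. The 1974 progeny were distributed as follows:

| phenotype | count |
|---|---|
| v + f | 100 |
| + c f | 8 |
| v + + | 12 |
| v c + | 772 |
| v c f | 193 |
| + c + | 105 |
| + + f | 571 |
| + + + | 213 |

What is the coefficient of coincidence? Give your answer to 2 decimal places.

The two rarest classes, + c f and v + +, are the double crossovers. Comparing them with the parentals, only the c allele has switched, so c is the middle locus and the order is f – c – v.
f–c: (406 + 20)/1974 = 0.2158; c–v: (205 + 20)/1974 = 0.1140.
Expected DCO frequency = 0.2158 × 0.1140 ≈ 0.02460; observed = 20/1974 ≈ 0.01013.
Coefficient of coincidence = 0.01013/0.02460 ≈ 0.41.

0.41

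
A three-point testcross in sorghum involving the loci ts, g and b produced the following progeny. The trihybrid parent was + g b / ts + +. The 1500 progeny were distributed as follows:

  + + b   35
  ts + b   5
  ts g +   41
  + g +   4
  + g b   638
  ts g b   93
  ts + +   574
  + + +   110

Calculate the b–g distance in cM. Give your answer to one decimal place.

5.7 cM

The two rarest classes, + g + and ts + b, are the double crossovers. Comparing them with the parentals, only the b allele has switched, so b is the middle locus and the order is ts – b – g.
Crossovers in the b–g interval produce the single-crossover classes + + b and ts g + (35 + 41 = 76) plus the double crossovers (9).
RF(b–g) = (76 + 9) / 1500 = 85/1500 = 0.0567 → 5.7 cM.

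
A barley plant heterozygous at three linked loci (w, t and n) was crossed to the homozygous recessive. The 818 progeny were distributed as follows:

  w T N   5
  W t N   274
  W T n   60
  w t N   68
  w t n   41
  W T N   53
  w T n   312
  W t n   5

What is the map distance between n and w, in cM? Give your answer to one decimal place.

16.9 cM

The two most frequent reciprocal classes, W t N and w T n, are the parental types, so the F1 was W t N / w T n.
The two rarest classes, W t n and w T N, are the double crossovers. Comparing them with the parentals, only the n allele has switched, so n is the middle locus and the order is w – n – t.
Crossovers in the w–n interval produce the single-crossover classes w t N and W T n (68 + 60 = 128) plus the double crossovers (10).
RF(w–n) = (128 + 10) / 818 = 138/818 = 0.1687 → 16.9 cM.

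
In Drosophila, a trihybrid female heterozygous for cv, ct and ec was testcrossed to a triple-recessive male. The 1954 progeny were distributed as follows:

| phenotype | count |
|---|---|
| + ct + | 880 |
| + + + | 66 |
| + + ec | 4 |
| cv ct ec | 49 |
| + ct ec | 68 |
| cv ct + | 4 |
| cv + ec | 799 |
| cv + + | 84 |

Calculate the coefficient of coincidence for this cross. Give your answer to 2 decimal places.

The two most frequent reciprocal classes, + ct + and cv + ec, are the parental types, so the F1 was + ct + / cv + ec.
The two rarest classes, cv ct + and + + ec, are the double crossovers. Comparing them with the parentals, only the cv allele has switched, so cv is the middle locus and the order is ct – cv – ec.
ct–cv: (115 + 8)/1954 = 0.0629; cv–ec: (152 + 8)/1954 = 0.0819.
Expected DCO frequency = 0.0629 × 0.0819 ≈ 0.00515; observed = 8/1954 ≈ 0.00409.
Coefficient of coincidence = 0.00409/0.00515 ≈ 0.79.

0.79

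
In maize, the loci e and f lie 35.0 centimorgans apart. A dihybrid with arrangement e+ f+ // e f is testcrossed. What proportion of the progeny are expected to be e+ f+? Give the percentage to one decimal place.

A map distance of 35.0 centimorgans corresponds to a recombination frequency of 0.350.
The F1 is e+ f+ / e f, so e+ f+ is a parental gamete class with expected frequency (1 − r)/2 = 0.650/2 = 0.3250.
That is 0.3250 = 32.5% of the progeny.

32.5%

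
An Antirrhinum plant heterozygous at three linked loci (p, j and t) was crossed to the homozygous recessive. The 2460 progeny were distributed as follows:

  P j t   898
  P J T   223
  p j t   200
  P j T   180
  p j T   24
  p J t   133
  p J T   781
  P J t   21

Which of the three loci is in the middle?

The two most frequent reciprocal classes, p J T and P j t, are the parental types, so the F1 was p J T / P j t.
The two rarest classes, p j T and P J t, are the double crossovers. Comparing them with the parentals, only the j allele has switched, so j is the middle locus and the order is t – j – p.

j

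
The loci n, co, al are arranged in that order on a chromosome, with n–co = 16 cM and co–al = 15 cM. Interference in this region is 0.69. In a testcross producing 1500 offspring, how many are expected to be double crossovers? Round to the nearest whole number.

11

Map distances give recombination frequencies of 0.160 and 0.150 for the two intervals.
With interference 0.69 (so coincidence = 0.31), expected double-crossover frequency = 0.160 × 0.150 × 0.31 = 0.00744.
Expected number = 0.00744 × 1500 = 11.16 ≈ 11.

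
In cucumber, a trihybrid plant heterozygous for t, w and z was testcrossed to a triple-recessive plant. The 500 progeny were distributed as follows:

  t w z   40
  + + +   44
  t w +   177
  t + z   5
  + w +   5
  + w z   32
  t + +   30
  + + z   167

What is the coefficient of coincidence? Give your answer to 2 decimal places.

0.74

The two most frequent reciprocal classes, t w + and + + z, are the parental types, so the F1 was t w + / + + z.
The two rarest classes, + w + and t + z, are the double crossovers. Comparing them with the parentals, only the t allele has switched, so t is the middle locus and the order is z – t – w.
z–t: (84 + 10)/500 = 0.1880; t–w: (62 + 10)/500 = 0.1440.
Expected DCO frequency = 0.1880 × 0.1440 ≈ 0.02707; observed = 10/500 ≈ 0.02000.
Coefficient of coincidence = 0.02000/0.02707 ≈ 0.74.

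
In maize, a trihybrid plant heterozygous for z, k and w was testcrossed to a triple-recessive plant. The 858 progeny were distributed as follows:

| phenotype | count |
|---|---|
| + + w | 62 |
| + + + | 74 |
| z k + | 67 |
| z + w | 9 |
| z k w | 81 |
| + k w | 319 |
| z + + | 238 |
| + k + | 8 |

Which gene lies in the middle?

w

The two most frequent reciprocal classes, z + + and + k w, are the parental types, so the F1 was z + + / + k w.
The two rarest classes, z + w and + k +, are the double crossovers. Comparing them with the parentals, only the w allele has switched, so w is the middle locus and the order is z – w – k.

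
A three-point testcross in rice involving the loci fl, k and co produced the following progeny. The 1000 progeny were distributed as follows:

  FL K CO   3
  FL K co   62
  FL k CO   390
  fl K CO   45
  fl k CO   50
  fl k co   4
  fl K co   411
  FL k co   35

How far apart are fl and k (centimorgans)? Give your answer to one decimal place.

11.9 centimorgans

The two most frequent reciprocal classes, FL k CO and fl K co, are the parental types, so the F1 was FL k CO / fl K co.
The two rarest classes, FL K CO and fl k co, are the double crossovers. Comparing them with the parentals, only the k allele has switched, so k is the middle locus and the order is co – k – fl.
Crossovers in the k–fl interval produce the single-crossover classes fl k CO and FL K co (50 + 62 = 112) plus the double crossovers (7).
RF(k–fl) = (112 + 7) / 1000 = 119/1000 = 0.1190 → 11.9 centimorgans.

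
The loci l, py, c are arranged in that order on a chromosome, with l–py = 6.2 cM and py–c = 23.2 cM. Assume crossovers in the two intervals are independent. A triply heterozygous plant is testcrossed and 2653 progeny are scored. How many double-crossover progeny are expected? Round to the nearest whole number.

Map distances give recombination frequencies of 0.062 and 0.232 for the two intervals.
With no interference, expected double-crossover frequency = 0.062 × 0.232 = 0.01438.
Expected number = 0.01438 × 2653 = 38.16 ≈ 38.

38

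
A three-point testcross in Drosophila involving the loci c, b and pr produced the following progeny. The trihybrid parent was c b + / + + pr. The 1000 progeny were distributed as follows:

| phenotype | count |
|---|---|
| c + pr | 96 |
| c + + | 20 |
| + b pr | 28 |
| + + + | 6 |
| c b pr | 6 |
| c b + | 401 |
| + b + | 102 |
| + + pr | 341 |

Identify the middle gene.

pr

The two rarest classes, c b pr and + + +, are the double crossovers. Comparing them with the parentals, only the pr allele has switched, so pr is the middle locus and the order is c – pr – b.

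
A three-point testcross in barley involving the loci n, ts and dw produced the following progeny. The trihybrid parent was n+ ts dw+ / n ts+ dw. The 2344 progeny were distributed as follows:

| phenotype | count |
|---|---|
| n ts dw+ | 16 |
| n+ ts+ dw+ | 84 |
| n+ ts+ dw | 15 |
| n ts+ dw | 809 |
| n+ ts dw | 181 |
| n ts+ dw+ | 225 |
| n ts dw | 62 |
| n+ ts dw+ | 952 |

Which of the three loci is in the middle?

The two rarest classes, n ts dw+ and n+ ts+ dw, are the double crossovers. Comparing them with the parentals, only the n allele has switched, so n is the middle locus and the order is dw – n – ts.

n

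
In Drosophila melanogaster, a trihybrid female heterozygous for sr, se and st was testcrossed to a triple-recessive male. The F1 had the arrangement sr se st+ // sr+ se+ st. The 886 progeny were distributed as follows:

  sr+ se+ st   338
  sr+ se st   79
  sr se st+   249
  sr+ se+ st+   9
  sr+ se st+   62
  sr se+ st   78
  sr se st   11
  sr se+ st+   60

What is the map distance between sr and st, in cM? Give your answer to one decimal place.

The two rarest classes, sr se st and sr+ se+ st+, are the double crossovers. Comparing them with the parentals, only the st allele has switched, so st is the middle locus and the order is se – st – sr.
Crossovers in the st–sr interval produce the single-crossover classes sr+ se st+ and sr se+ st (62 + 78 = 140) plus the double crossovers (20).
RF(st–sr) = (140 + 20) / 886 = 160/886 = 0.1806 → 18.1 cM.

18.1 cM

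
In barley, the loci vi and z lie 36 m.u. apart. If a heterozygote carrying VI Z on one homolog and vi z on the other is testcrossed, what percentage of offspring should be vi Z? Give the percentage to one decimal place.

18.0%

A map distance of 36 m.u. corresponds to a recombination frequency of 0.360.
The F1 is VI Z / vi z, so vi Z is a recombinant gamete class with expected frequency r/2 = 0.360/2 = 0.1800.
That is 0.1800 = 18.0% of the progeny.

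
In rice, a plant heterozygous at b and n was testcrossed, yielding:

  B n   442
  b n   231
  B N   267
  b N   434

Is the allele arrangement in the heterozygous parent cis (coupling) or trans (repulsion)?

The two most frequent classes are B n (442) and b N (434); these are the parental (non-recombinant) types.
So the F1 carried B n on one chromosome and b N on the other — the recessive alleles are on opposite chromosomes (trans / repulsion).

trans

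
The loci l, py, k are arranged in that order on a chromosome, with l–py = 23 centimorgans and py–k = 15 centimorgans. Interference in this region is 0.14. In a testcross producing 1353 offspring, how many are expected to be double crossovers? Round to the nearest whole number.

40

Map distances give recombination frequencies of 0.230 and 0.150 for the two intervals.
With interference 0.14 (so coincidence = 0.86), expected double-crossover frequency = 0.230 × 0.150 × 0.86 = 0.02967.
Expected number = 0.02967 × 1353 = 40.14 ≈ 40.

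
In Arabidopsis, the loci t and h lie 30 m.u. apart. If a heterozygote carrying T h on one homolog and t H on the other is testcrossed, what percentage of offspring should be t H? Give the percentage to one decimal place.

A map distance of 30 m.u. corresponds to a recombination frequency of 0.300.
The F1 is T h / t H, so t H is a parental gamete class with expected frequency (1 − r)/2 = 0.700/2 = 0.3500.
That is 0.3500 = 35.0% of the progeny.

35.0%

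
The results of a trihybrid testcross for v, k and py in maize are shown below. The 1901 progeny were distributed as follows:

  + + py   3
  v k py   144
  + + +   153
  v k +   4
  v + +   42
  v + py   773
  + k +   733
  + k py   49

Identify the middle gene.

The two most frequent reciprocal classes, v + py and + k +, are the parental types, so the F1 was v + py / + k +.
The two rarest classes, + + py and v k +, are the double crossovers. Comparing them with the parentals, only the v allele has switched, so v is the middle locus and the order is k – v – py.

v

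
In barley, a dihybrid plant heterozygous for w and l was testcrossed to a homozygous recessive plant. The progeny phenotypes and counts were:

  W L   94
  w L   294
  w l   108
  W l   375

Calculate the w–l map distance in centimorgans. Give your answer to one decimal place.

23.2 centimorgans

The two most frequent classes, W l (375) and w L (294), are the parental types, so the F1 was W l / w L.
The recombinant classes are W L and w l: 94 + 108 = 202.
Recombination frequency = 202/871 = 0.2319 ≈ 23.2%, i.e. 23.2 centimorgans.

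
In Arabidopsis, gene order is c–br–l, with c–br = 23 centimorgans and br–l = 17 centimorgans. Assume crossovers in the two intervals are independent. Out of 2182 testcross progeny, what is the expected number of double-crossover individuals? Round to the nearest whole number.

Map distances give recombination frequencies of 0.230 and 0.170 for the two intervals.
With no interference, expected double-crossover frequency = 0.230 × 0.170 = 0.03910.
Expected number = 0.03910 × 2182 = 85.32 ≈ 85.

85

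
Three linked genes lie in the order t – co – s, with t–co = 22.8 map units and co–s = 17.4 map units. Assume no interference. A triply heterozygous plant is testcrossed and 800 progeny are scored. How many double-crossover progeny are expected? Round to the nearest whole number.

32

Map distances give recombination frequencies of 0.228 and 0.174 for the two intervals.
With no interference, expected double-crossover frequency = 0.228 × 0.174 = 0.03967.
Expected number = 0.03967 × 800 = 31.74 ≈ 32.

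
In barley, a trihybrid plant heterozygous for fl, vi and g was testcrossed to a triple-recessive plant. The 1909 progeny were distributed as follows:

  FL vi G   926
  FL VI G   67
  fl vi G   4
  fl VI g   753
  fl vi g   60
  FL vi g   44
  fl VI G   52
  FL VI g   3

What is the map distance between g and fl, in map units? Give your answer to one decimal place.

The two most frequent reciprocal classes, fl VI g and FL vi G, are the parental types, so the F1 was fl VI g / FL vi G.
The two rarest classes, FL VI g and fl vi G, are the double crossovers. Comparing them with the parentals, only the fl allele has switched, so fl is the middle locus and the order is vi – fl – g.
Crossovers in the fl–g interval produce the single-crossover classes fl VI G and FL vi g (52 + 44 = 96) plus the double crossovers (7).
RF(fl–g) = (96 + 7) / 1909 = 103/1909 = 0.0540 → 5.4 map units.

5.4 map units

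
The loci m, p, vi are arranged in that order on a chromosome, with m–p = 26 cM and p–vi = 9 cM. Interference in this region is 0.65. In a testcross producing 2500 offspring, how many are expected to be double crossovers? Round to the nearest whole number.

20

Map distances give recombination frequencies of 0.260 and 0.090 for the two intervals.
With interference 0.65 (so coincidence = 0.35), expected double-crossover frequency = 0.260 × 0.090 × 0.35 = 0.00819.
Expected number = 0.00819 × 2500 = 20.47 ≈ 20.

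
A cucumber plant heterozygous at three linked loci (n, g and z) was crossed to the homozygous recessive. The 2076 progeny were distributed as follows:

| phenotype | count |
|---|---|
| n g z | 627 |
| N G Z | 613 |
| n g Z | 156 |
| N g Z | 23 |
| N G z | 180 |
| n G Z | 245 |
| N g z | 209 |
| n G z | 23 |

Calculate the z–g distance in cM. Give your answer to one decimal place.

18.4 cM

The two most frequent reciprocal classes, N G Z and n g z, are the parental types, so the F1 was N G Z / n g z.
The two rarest classes, N g Z and n G z, are the double crossovers. Comparing them with the parentals, only the g allele has switched, so g is the middle locus and the order is n – g – z.
Crossovers in the g–z interval produce the single-crossover classes N G z and n g Z (180 + 156 = 336) plus the double crossovers (46).
RF(g–z) = (336 + 46) / 2076 = 382/2076 = 0.1840 → 18.4 cM.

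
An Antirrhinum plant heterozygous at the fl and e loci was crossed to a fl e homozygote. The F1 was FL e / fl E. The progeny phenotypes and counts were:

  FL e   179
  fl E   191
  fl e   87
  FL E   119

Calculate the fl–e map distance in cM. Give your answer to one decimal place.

The recombinant classes are FL E and fl e: 119 + 87 = 206.
Recombination frequency = 206/576 = 0.3576 ≈ 35.8%, i.e. 35.8 cM.

35.8 cM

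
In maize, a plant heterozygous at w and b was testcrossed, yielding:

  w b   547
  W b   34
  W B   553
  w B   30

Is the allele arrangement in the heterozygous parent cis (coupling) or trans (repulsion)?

cis

The two most frequent classes are W B (553) and w b (547); these are the parental (non-recombinant) types.
So the F1 carried W B on one chromosome and w b on the other — the recessive alleles are on the same chromosome (cis / coupling).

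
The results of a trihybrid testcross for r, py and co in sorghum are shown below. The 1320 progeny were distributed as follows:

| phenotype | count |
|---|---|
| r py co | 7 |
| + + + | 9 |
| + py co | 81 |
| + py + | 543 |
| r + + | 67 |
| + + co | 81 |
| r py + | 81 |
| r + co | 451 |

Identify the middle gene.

The two most frequent reciprocal classes, r + co and + py +, are the parental types, so the F1 was r + co / + py +.
The two rarest classes, r py co and + + +, are the double crossovers. Comparing them with the parentals, only the py allele has switched, so py is the middle locus and the order is co – py – r.

py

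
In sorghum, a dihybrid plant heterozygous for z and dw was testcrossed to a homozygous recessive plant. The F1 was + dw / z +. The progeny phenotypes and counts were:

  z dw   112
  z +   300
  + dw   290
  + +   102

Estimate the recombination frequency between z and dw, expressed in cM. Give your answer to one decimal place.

26.6 cM

The recombinant classes are + + and z dw: 102 + 112 = 214.
Recombination frequency = 214/804 = 0.2662 ≈ 26.6%, i.e. 26.6 cM.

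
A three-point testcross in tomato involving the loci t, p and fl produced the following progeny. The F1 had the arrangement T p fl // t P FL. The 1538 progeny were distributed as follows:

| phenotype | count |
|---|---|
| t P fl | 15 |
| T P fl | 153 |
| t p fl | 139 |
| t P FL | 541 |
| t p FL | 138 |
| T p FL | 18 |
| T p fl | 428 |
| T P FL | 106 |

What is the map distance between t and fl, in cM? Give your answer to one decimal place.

The two rarest classes, T p FL and t P fl, are the double crossovers. Comparing them with the parentals, only the fl allele has switched, so fl is the middle locus and the order is t – fl – p.
Crossovers in the t–fl interval produce the single-crossover classes t p fl and T P FL (139 + 106 = 245) plus the double crossovers (33).
RF(t–fl) = (245 + 33) / 1538 = 278/1538 = 0.1808 → 18.1 cM.

18.1 cM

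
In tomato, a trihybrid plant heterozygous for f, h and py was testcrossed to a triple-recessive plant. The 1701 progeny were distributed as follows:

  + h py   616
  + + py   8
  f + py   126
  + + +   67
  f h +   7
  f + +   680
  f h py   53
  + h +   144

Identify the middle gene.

The two most frequent reciprocal classes, f + + and + h py, are the parental types, so the F1 was f + + / + h py.
The two rarest classes, f h + and + + py, are the double crossovers. Comparing them with the parentals, only the h allele has switched, so h is the middle locus and the order is f – h – py.

h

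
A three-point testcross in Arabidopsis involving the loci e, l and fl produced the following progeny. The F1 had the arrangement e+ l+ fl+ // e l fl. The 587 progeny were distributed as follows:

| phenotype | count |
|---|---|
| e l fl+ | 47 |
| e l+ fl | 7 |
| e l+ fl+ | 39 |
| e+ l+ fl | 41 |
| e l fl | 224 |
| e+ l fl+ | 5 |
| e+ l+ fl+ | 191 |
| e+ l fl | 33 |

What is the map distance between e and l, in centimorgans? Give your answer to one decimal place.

14.3 centimorgans

The two rarest classes, e+ l fl+ and e l+ fl, are the double crossovers. Comparing them with the parentals, only the l allele has switched, so l is the middle locus and the order is fl – l – e.
Crossovers in the l–e interval produce the single-crossover classes e l+ fl+ and e+ l fl (39 + 33 = 72) plus the double crossovers (12).
RF(l–e) = (72 + 12) / 587 = 84/587 = 0.1431 → 14.3 centimorgans.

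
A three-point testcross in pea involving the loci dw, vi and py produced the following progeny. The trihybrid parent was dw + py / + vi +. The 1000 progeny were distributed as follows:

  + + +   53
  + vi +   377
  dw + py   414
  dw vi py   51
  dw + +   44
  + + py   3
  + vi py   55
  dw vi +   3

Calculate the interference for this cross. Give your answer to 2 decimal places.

0.48

The two rarest classes, + + py and dw vi +, are the double crossovers. Comparing them with the parentals, only the dw allele has switched, so dw is the middle locus and the order is py – dw – vi.
py–dw: (99 + 6)/1000 = 0.1050; dw–vi: (104 + 6)/1000 = 0.1100.
Expected DCO frequency = 0.1050 × 0.1100 ≈ 0.01155; observed = 6/1000 ≈ 0.00600.
Coefficient of coincidence = 0.00600/0.01155 ≈ 0.52; interference = 1 − 0.52 = 0.48.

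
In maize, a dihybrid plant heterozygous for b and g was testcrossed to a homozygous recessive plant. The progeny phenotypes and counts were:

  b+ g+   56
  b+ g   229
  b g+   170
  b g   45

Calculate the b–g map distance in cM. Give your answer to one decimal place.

The two most frequent classes, b+ g (229) and b g+ (170), are the parental types, so the F1 was b+ g / b g+.
The recombinant classes are b+ g+ and b g: 56 + 45 = 101.
Recombination frequency = 101/500 = 0.2020 ≈ 20.2%, i.e. 20.2 cM.

20.2 cM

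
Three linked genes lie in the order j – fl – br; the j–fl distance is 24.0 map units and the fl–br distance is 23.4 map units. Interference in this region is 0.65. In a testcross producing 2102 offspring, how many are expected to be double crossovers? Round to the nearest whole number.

Map distances give recombination frequencies of 0.240 and 0.234 for the two intervals.
With interference 0.65 (so coincidence = 0.35), expected double-crossover frequency = 0.240 × 0.234 × 0.35 = 0.01966.
Expected number = 0.01966 × 2102 = 41.32 ≈ 41.

41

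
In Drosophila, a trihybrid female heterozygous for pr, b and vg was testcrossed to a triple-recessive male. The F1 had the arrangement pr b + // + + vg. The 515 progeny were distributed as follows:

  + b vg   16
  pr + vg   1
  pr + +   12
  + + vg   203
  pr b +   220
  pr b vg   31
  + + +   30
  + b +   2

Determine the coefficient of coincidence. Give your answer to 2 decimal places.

The two rarest classes, + b + and pr + vg, are the double crossovers. Comparing them with the parentals, only the pr allele has switched, so pr is the middle locus and the order is b – pr – vg.
b–pr: (28 + 3)/515 = 0.0602; pr–vg: (61 + 3)/515 = 0.1243.
Expected DCO frequency = 0.0602 × 0.1243 ≈ 0.00748; observed = 3/515 ≈ 0.00583.
Coefficient of coincidence = 0.00583/0.00748 ≈ 0.78.

0.78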